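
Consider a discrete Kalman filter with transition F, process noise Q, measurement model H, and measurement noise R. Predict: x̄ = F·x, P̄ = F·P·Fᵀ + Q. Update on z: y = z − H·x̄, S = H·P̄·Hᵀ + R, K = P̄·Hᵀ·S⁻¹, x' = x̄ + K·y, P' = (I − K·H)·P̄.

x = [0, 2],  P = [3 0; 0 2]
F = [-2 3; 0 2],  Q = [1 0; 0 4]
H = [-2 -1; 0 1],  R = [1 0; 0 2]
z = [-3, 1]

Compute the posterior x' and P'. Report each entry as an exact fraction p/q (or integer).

x̄ = F·x = [6, 4]
P̄ = F·P·Fᵀ + Q = [31 12; 12 12]
y = z − H·x̄ = [13, -3]
S = H·P̄·Hᵀ + R = [185 -36; -36 14]
K = P̄·Hᵀ·S⁻¹ = [-302/647 -222/647; -36/647 462/647]
x' = x̄ + K·y = [622/647, 734/647]
P' = (I − K·H)·P̄ = [373/647 -444/647; -444/647 924/647]

x' = [622/647, 734/647]
P' = [373/647 -444/647; -444/647 924/647]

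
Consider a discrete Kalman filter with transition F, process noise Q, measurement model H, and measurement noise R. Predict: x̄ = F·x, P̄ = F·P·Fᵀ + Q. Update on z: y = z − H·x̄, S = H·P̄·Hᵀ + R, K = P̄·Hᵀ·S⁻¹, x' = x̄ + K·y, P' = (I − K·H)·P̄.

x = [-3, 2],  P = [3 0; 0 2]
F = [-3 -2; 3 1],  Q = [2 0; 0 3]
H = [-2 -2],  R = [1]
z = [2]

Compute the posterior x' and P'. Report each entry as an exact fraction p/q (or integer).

x̄ = F·x = [5, -7]
P̄ = F·P·Fᵀ + Q = [37 -31; -31 32]
y = z − H·x̄ = [-2]
S = H·P̄·Hᵀ + R = [29]
K = P̄·Hᵀ·S⁻¹ = [-12/29; -2/29]
x' = x̄ + K·y = [169/29, -199/29]
P' = (I − K·H)·P̄ = [929/29 -923/29; -923/29 924/29]

x' = [169/29, -199/29]
P' = [929/29 -923/29; -923/29 924/29]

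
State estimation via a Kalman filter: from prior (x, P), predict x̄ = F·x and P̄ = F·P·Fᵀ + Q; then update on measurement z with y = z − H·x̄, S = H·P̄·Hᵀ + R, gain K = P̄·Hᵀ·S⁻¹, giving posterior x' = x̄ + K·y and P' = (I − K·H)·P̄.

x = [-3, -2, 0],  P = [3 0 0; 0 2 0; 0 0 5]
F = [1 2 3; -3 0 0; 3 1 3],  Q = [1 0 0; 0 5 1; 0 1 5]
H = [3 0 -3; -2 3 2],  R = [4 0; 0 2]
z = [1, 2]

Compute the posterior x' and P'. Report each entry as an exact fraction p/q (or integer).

x̄ = F·x = [-7, 9, -11]
P̄ = F·P·Fᵀ + Q = [57 -9 58; -9 32 -26; 58 -26 79]
y = z − H·x̄ = [-11, -17]
S = H·P̄·Hᵀ + R = [184 33; 33 166]
K = P̄·Hᵀ·S⁻¹ = [327/29455 -4501/29455; 1284/5891 1945/5891; -1854/5891 -909/5891]
x' = x̄ + K·y = [-26653/5891, 5830/5891, -28954/5891]
P' = (I − K·H)·P̄ = [1567391/29455 -542/5891 313391/5891; -542/5891 2438/5891 -2254/5891; 313391/5891 -2254/5891 315863/5891]

x' = [-26653/5891, 5830/5891, -28954/5891]
P' = [1567391/29455 -542/5891 313391/5891; -542/5891 2438/5891 -2254/5891; 313391/5891 -2254/5891 315863/5891]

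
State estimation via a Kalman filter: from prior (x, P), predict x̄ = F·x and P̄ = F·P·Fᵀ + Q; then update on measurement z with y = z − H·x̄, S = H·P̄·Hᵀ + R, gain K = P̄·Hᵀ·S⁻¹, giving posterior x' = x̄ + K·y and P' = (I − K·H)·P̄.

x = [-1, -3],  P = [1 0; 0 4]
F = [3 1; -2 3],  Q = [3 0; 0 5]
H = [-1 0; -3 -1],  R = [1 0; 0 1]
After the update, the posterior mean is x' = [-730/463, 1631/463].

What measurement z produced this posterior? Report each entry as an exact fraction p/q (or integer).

x̄ = F·x = [-6, -7]
P̄ = F·P·Fᵀ + Q = [16 6; 6 45]
S = H·P̄·Hᵀ + R = [17 54; 54 226]
K = P̄·Hᵀ·S⁻¹ = [-350/463 -27/463; 1023/463 -747/926]
x' − x̄ = [2048/463, 4872/463] = K·y
y = (KᵀK)⁻¹·Kᵀ·(x' − x̄) = [-4, -24]
z = y + H·x̄ = [-4, -24] + [6, 25] = [2, 1]

z = [2, 1]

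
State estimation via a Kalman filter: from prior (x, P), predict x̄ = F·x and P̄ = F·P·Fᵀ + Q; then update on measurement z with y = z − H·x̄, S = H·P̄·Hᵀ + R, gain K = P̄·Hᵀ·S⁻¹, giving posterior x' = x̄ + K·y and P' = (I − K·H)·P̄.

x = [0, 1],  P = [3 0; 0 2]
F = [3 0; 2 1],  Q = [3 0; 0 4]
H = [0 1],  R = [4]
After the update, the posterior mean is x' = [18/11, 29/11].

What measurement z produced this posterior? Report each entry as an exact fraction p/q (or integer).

z = [3]

x̄ = F·x = [0, 1]
P̄ = F·P·Fᵀ + Q = [30 18; 18 18]
S = H·P̄·Hᵀ + R = [22]
K = P̄·Hᵀ·S⁻¹ = [9/11; 9/11]
x' − x̄ = [18/11, 18/11] = K·y
y = (KᵀK)⁻¹·Kᵀ·(x' − x̄) = [2]
z = y + H·x̄ = [2] + [1] = [3]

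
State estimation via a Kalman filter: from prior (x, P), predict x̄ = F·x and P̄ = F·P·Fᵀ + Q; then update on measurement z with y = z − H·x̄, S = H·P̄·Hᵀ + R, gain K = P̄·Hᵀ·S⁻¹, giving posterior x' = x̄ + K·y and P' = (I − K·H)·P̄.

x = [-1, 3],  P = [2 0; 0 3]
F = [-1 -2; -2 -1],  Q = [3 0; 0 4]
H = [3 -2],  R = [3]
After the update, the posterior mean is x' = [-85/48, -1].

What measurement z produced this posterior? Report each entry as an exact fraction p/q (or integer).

x̄ = F·x = [-5, -1]
P̄ = F·P·Fᵀ + Q = [17 10; 10 15]
S = H·P̄·Hᵀ + R = [96]
K = P̄·Hᵀ·S⁻¹ = [31/96; 0]
x' − x̄ = [155/48, 0] = K·y
y = (KᵀK)⁻¹·Kᵀ·(x' − x̄) = [10]
z = y + H·x̄ = [10] + [-13] = [-3]

z = [-3]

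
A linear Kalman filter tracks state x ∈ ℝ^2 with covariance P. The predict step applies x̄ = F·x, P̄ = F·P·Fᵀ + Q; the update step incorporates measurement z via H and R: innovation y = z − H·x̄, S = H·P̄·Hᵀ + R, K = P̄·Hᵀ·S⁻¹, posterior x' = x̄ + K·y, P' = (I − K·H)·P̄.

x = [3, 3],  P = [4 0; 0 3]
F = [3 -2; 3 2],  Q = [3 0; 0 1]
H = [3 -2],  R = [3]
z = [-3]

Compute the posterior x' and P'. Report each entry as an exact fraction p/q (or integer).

x̄ = F·x = [3, 15]
P̄ = F·P·Fᵀ + Q = [51 24; 24 49]
y = z − H·x̄ = [18]
S = H·P̄·Hᵀ + R = [370]
K = P̄·Hᵀ·S⁻¹ = [21/74; -13/185]
x' = x̄ + K·y = [300/37, 2541/185]
P' = (I − K·H)·P̄ = [1569/74 1161/37; 1161/37 8727/185]

x' = [300/37, 2541/185]
P' = [1569/74 1161/37; 1161/37 8727/185]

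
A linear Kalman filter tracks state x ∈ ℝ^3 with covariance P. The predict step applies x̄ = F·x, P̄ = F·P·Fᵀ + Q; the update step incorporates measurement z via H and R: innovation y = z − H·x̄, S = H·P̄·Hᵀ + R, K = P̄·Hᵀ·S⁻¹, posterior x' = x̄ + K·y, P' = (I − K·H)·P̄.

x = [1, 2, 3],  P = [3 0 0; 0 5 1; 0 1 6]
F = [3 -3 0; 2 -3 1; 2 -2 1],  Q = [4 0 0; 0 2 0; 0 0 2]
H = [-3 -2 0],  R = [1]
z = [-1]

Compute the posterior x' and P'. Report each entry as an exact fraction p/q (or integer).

x̄ = F·x = [-3, -1, 1]
P̄ = F·P·Fᵀ + Q = [76 60 45; 60 59 43; 45 43 36]
y = z − H·x̄ = [-12]
S = H·P̄·Hᵀ + R = [1641]
K = P̄·Hᵀ·S⁻¹ = [-116/547; -298/1641; -221/1641]
x' = x̄ + K·y = [-249/547, 645/547, 1431/547]
P' = (I − K·H)·P̄ = [1204/547 -1748/547 -1021/547; -1748/547 8015/1641 4705/1641; -1021/547 4705/1641 10235/1641]

x' = [-249/547, 645/547, 1431/547]
P' = [1204/547 -1748/547 -1021/547; -1748/547 8015/1641 4705/1641; -1021/547 4705/1641 10235/1641]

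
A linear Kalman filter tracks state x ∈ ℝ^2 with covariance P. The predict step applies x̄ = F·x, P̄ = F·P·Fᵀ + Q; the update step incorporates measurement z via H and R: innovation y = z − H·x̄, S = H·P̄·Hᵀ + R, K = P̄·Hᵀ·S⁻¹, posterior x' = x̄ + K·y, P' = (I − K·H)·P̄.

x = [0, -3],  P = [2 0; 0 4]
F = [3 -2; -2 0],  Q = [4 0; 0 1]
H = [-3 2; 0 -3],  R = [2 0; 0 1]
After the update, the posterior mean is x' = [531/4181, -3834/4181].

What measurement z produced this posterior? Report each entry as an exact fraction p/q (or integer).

z = [-2, 3]

x̄ = F·x = [6, 0]
P̄ = F·P·Fᵀ + Q = [38 -12; -12 9]
S = H·P̄·Hᵀ + R = [524 -162; -162 82]
K = P̄·Hᵀ·S⁻¹ = [-1371/4181 -873/4181; 27/8362 -1350/4181]
x' − x̄ = [-24555/4181, -3834/4181] = K·y
y = (KᵀK)⁻¹·Kᵀ·(x' − x̄) = [16, 3]
z = y + H·x̄ = [16, 3] + [-18, 0] = [-2, 3]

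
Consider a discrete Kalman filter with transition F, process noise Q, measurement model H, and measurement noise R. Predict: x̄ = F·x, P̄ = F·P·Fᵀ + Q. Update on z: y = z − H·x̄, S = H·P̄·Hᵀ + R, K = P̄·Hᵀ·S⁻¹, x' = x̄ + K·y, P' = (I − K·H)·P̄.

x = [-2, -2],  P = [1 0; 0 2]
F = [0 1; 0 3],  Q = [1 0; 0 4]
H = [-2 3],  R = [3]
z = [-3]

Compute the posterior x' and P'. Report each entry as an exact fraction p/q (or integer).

x̄ = F·x = [-2, -6]
P̄ = F·P·Fᵀ + Q = [3 6; 6 22]
y = z − H·x̄ = [11]
S = H·P̄·Hᵀ + R = [141]
K = P̄·Hᵀ·S⁻¹ = [4/47; 18/47]
x' = x̄ + K·y = [-50/47, -84/47]
P' = (I − K·H)·P̄ = [93/47 66/47; 66/47 62/47]

x' = [-50/47, -84/47]
P' = [93/47 66/47; 66/47 62/47]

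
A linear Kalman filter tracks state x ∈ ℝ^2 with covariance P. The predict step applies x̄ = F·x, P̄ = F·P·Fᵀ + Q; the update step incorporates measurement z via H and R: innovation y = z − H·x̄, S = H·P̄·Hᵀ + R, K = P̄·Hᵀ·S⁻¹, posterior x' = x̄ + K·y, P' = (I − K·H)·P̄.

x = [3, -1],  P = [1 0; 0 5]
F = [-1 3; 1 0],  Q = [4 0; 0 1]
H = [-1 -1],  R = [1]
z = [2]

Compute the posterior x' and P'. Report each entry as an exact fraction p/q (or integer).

x̄ = F·x = [-6, 3]
P̄ = F·P·Fᵀ + Q = [50 -1; -1 2]
y = z − H·x̄ = [-1]
S = H·P̄·Hᵀ + R = [51]
K = P̄·Hᵀ·S⁻¹ = [-49/51; -1/51]
x' = x̄ + K·y = [-257/51, 154/51]
P' = (I − K·H)·P̄ = [149/51 -100/51; -100/51 101/51]

x' = [-257/51, 154/51]
P' = [149/51 -100/51; -100/51 101/51]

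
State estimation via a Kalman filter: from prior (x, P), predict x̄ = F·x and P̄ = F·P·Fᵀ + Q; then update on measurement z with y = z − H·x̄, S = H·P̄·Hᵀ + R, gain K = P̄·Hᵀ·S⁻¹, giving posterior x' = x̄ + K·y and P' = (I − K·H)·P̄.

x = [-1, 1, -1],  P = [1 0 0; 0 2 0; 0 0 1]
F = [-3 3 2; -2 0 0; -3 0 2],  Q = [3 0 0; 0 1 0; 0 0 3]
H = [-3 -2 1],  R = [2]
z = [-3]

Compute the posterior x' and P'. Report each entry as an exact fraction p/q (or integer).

x̄ = F·x = [4, 2, 1]
P̄ = F·P·Fᵀ + Q = [34 6 13; 6 5 6; 13 6 16]
y = z − H·x̄ = [12]
S = H·P̄·Hᵀ + R = [314]
K = P̄·Hᵀ·S⁻¹ = [-101/314; -11/157; -35/314]
x' = x̄ + K·y = [22/157, 182/157, -53/157]
P' = (I − K·H)·P̄ = [475/314 -169/157 547/314; -169/157 543/157 557/157; 547/314 557/157 3799/314]

x' = [22/157, 182/157, -53/157]
P' = [475/314 -169/157 547/314; -169/157 543/157 557/157; 547/314 557/157 3799/314]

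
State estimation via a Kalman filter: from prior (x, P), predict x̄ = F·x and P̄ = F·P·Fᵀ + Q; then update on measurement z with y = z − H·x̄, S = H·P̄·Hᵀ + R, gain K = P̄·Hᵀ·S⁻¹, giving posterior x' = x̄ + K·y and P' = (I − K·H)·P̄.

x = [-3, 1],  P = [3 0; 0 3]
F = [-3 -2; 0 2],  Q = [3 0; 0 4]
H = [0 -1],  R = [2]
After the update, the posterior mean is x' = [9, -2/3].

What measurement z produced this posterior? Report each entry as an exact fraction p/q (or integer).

z = [1]

x̄ = F·x = [7, 2]
P̄ = F·P·Fᵀ + Q = [42 -12; -12 16]
S = H·P̄·Hᵀ + R = [18]
K = P̄·Hᵀ·S⁻¹ = [2/3; -8/9]
x' − x̄ = [2, -8/3] = K·y
y = (KᵀK)⁻¹·Kᵀ·(x' − x̄) = [3]
z = y + H·x̄ = [3] + [-2] = [1]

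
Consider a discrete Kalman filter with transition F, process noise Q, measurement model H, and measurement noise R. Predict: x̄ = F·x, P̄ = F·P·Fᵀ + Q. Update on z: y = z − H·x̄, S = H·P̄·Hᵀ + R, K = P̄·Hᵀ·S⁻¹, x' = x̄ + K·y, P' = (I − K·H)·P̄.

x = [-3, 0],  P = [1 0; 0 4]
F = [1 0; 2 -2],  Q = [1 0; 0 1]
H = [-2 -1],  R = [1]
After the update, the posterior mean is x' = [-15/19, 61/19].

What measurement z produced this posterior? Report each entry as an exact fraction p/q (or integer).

x̄ = F·x = [-3, -6]
P̄ = F·P·Fᵀ + Q = [2 2; 2 21]
S = H·P̄·Hᵀ + R = [38]
K = P̄·Hᵀ·S⁻¹ = [-3/19; -25/38]
x' − x̄ = [42/19, 175/19] = K·y
y = (KᵀK)⁻¹·Kᵀ·(x' − x̄) = [-14]
z = y + H·x̄ = [-14] + [12] = [-2]

z = [-2]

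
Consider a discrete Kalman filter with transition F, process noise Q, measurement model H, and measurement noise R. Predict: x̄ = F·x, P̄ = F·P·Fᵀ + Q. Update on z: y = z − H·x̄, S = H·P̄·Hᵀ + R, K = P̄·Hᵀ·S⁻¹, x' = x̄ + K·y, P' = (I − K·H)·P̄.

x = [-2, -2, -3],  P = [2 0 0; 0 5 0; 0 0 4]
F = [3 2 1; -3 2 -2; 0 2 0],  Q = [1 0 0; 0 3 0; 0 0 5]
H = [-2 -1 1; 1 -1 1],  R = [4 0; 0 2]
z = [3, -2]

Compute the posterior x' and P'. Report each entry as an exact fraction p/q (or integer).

x̄ = F·x = [-13, 8, -4]
P̄ = F·P·Fᵀ + Q = [43 -6 20; -6 57 20; 20 20 25]
y = z − H·x̄ = [-11, 23]
S = H·P̄·Hᵀ + R = [114 -70; -70 139]
K = P̄·Hᵀ·S⁻¹ = [-135/421 141/421; -6485/10946 -3326/5473; -3115/10946 200/5473]
x' = x̄ + K·y = [-745/421, 5907/10946, -319/10946]
P' = (I − K·H)·P̄ = [274/421 162/421 170/421; 162/421 175761/10946 158245/10946; 170/421 158245/10946 154625/10946]

x' = [-745/421, 5907/10946, -319/10946]
P' = [274/421 162/421 170/421; 162/421 175761/10946 158245/10946; 170/421 158245/10946 154625/10946]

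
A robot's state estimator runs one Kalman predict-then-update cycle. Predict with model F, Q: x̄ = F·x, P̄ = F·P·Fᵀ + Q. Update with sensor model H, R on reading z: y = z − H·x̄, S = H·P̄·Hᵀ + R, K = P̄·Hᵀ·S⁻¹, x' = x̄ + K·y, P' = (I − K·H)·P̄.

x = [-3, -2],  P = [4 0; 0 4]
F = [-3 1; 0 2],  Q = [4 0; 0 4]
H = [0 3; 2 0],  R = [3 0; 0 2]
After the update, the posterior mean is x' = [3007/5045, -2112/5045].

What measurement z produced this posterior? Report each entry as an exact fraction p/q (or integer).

x̄ = F·x = [7, -4]
P̄ = F·P·Fᵀ + Q = [44 8; 8 20]
S = H·P̄·Hᵀ + R = [183 48; 48 178]
K = P̄·Hᵀ·S⁻¹ = [8/5045 2492/5045; 1652/5045 8/5045]
x' − x̄ = [-32308/5045, 18068/5045] = K·y
y = (KᵀK)⁻¹·Kᵀ·(x' − x̄) = [11, -13]
z = y + H·x̄ = [11, -13] + [-12, 14] = [-1, 1]

z = [-1, 1]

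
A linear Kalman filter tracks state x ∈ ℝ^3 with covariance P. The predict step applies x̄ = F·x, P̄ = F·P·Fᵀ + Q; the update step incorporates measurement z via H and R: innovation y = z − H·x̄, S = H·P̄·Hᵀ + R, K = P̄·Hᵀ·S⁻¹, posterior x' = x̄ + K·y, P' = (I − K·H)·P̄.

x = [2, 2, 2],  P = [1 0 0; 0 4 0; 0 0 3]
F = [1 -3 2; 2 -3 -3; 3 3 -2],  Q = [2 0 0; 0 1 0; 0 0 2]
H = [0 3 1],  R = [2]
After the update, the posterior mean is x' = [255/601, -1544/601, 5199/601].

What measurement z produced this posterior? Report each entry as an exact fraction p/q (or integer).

x̄ = F·x = [0, -8, 8]
P̄ = F·P·Fᵀ + Q = [51 20 -45; 20 68 -12; -45 -12 59]
S = H·P̄·Hᵀ + R = [601]
K = P̄·Hᵀ·S⁻¹ = [15/601; 192/601; 23/601]
x' − x̄ = [255/601, 3264/601, 391/601] = K·y
y = (KᵀK)⁻¹·Kᵀ·(x' − x̄) = [17]
z = y + H·x̄ = [17] + [-16] = [1]

z = [1]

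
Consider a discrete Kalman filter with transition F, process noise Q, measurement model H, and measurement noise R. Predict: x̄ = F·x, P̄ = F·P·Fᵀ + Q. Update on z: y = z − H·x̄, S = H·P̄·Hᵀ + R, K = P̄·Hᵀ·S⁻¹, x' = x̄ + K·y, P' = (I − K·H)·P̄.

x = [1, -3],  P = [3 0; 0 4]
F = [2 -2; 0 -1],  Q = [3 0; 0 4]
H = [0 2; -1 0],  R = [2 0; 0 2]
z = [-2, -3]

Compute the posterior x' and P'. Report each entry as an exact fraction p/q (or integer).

x̄ = F·x = [8, 3]
P̄ = F·P·Fᵀ + Q = [31 8; 8 8]
y = z − H·x̄ = [-8, 5]
S = H·P̄·Hᵀ + R = [34 -16; -16 33]
K = P̄·Hᵀ·S⁻¹ = [16/433 -399/433; 200/433 -8/433]
x' = x̄ + K·y = [1341/433, -341/433]
P' = (I − K·H)·P̄ = [798/433 16/433; 16/433 200/433]

x' = [1341/433, -341/433]
P' = [798/433 16/433; 16/433 200/433]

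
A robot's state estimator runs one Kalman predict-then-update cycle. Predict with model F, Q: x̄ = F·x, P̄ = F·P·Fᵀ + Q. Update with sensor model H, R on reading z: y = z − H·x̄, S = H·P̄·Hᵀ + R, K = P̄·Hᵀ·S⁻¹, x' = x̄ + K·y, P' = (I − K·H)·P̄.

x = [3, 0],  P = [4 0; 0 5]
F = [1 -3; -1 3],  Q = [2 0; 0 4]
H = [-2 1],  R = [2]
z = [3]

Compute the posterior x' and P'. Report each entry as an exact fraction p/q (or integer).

x̄ = F·x = [3, -3]
P̄ = F·P·Fᵀ + Q = [51 -49; -49 53]
y = z − H·x̄ = [12]
S = H·P̄·Hᵀ + R = [455]
K = P̄·Hᵀ·S⁻¹ = [-151/455; 151/455]
x' = x̄ + K·y = [-447/455, 447/455]
P' = (I − K·H)·P̄ = [404/455 506/455; 506/455 1314/455]

x' = [-447/455, 447/455]
P' = [404/455 506/455; 506/455 1314/455]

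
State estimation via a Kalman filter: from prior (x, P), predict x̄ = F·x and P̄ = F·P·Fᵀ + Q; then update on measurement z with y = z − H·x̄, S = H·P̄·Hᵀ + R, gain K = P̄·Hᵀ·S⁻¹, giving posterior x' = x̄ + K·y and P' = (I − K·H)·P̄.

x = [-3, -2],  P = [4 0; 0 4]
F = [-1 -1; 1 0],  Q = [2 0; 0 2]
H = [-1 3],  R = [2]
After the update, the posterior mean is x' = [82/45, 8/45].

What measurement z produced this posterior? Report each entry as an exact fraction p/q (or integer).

x̄ = F·x = [5, -3]
P̄ = F·P·Fᵀ + Q = [10 -4; -4 6]
S = H·P̄·Hᵀ + R = [90]
K = P̄·Hᵀ·S⁻¹ = [-11/45; 11/45]
x' − x̄ = [-143/45, 143/45] = K·y
y = (KᵀK)⁻¹·Kᵀ·(x' − x̄) = [13]
z = y + H·x̄ = [13] + [-14] = [-1]

z = [-1]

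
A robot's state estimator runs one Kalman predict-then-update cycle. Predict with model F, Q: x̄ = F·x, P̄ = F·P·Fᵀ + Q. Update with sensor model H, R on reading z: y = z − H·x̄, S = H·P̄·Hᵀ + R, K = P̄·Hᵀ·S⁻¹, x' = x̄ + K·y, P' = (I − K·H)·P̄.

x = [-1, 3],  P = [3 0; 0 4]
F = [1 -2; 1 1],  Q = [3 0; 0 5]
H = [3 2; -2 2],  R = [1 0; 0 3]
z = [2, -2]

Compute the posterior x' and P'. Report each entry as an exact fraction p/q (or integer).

x̄ = F·x = [-7, 2]
P̄ = F·P·Fᵀ + Q = [22 -5; -5 12]
y = z − H·x̄ = [19, -20]
S = H·P̄·Hᵀ + R = [187 -94; -94 179]
K = P̄·Hᵀ·S⁻¹ = [4948/24637 -4834/24637; 4807/24637 7204/24637]
x' = x̄ + K·y = [18233/24637, -3473/24637]
P' = (I − K·H)·P̄ = [3890/24637 -3361/24637; -3361/24637 7445/24637]

x' = [18233/24637, -3473/24637]
P' = [3890/24637 -3361/24637; -3361/24637 7445/24637]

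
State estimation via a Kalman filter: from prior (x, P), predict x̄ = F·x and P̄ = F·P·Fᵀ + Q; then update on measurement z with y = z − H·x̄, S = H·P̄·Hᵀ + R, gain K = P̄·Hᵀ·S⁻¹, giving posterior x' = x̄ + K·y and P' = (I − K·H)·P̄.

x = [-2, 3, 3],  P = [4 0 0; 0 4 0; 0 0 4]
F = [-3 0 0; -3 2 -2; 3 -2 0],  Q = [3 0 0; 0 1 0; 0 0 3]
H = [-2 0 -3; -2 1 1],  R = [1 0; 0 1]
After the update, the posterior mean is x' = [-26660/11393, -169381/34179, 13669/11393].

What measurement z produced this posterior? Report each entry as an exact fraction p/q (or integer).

x̄ = F·x = [6, 6, -12]
P̄ = F·P·Fᵀ + Q = [39 36 -36; 36 69 -52; -36 -52 55]
S = H·P̄·Hᵀ + R = [220 -69; -69 177]
K = P̄·Hᵀ·S⁻¹ = [-24/11393 -5030/11393; 3691/11393 -6304/34179; -3762/11393 3361/11393]
x' − x̄ = [-95018/11393, -374455/34179, 150385/11393] = K·y
y = (KᵀK)⁻¹·Kᵀ·(x' − x̄) = [-23, 19]
z = y + H·x̄ = [-23, 19] + [24, -18] = [1, 1]

z = [1, 1]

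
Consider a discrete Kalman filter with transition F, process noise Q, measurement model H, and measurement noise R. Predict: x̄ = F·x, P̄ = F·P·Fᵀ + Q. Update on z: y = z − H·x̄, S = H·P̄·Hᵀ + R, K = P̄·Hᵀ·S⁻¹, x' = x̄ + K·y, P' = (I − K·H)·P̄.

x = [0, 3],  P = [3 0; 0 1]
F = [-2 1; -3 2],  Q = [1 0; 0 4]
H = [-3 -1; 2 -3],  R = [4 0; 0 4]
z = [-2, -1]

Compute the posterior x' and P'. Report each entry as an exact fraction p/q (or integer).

x̄ = F·x = [3, 6]
P̄ = F·P·Fᵀ + Q = [14 20; 20 35]
y = z − H·x̄ = [13, 11]
S = H·P̄·Hᵀ + R = [285 161; 161 135]
K = P̄·Hᵀ·S⁻¹ = [-1609/6277 431/6277; -1180/6277 -1615/6277]
x' = x̄ + K·y = [2655/6277, 4557/6277]
P' = (I − K·H)·P̄ = [1912/6277 700/6277; 700/6277 2620/6277]

x' = [2655/6277, 4557/6277]
P' = [1912/6277 700/6277; 700/6277 2620/6277]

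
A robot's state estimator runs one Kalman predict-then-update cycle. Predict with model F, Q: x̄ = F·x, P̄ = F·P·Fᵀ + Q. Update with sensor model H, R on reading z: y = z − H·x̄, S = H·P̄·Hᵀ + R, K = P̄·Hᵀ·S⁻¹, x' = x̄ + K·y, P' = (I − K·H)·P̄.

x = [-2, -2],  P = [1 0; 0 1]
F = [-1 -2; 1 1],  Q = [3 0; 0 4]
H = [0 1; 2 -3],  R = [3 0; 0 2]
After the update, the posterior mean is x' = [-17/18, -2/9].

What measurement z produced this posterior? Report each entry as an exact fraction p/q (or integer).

x̄ = F·x = [6, -4]
P̄ = F·P·Fᵀ + Q = [8 -3; -3 6]
S = H·P̄·Hᵀ + R = [9 -24; -24 124]
K = P̄·Hᵀ·S⁻¹ = [19/45 17/60; 14/45 -2/15]
x' − x̄ = [-125/18, 34/9] = K·y
y = (KᵀK)⁻¹·Kᵀ·(x' − x̄) = [1, -26]
z = y + H·x̄ = [1, -26] + [-4, 24] = [-3, -2]

z = [-3, -2]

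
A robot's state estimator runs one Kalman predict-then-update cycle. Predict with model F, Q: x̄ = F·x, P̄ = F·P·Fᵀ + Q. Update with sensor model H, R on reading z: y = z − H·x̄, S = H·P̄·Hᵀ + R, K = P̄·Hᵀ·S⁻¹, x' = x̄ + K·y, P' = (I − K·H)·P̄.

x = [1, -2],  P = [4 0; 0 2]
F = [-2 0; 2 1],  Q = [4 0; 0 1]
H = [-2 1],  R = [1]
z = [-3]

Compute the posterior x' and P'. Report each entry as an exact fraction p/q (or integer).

x' = [16/41, -357/164]
P' = [36/41 58/41; 58/41 515/164]

x̄ = F·x = [-2, 0]
P̄ = F·P·Fᵀ + Q = [20 -16; -16 19]
y = z − H·x̄ = [-7]
S = H·P̄·Hᵀ + R = [164]
K = P̄·Hᵀ·S⁻¹ = [-14/41; 51/164]
x' = x̄ + K·y = [16/41, -357/164]
P' = (I − K·H)·P̄ = [36/41 58/41; 58/41 515/164]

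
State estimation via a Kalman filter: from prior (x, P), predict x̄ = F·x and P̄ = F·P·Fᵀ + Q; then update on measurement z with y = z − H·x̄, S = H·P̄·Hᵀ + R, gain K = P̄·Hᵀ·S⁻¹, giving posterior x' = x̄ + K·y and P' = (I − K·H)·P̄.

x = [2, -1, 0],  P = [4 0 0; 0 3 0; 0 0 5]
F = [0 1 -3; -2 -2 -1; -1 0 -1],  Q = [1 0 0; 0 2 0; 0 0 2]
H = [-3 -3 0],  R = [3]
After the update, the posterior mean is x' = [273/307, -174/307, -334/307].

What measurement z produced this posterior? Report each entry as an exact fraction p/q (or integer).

x̄ = F·x = [-1, -2, -2]
P̄ = F·P·Fᵀ + Q = [49 9 15; 9 35 13; 15 13 11]
S = H·P̄·Hᵀ + R = [921]
K = P̄·Hᵀ·S⁻¹ = [-58/307; -44/307; -28/307]
x' − x̄ = [580/307, 440/307, 280/307] = K·y
y = (KᵀK)⁻¹·Kᵀ·(x' − x̄) = [-10]
z = y + H·x̄ = [-10] + [9] = [-1]

z = [-1]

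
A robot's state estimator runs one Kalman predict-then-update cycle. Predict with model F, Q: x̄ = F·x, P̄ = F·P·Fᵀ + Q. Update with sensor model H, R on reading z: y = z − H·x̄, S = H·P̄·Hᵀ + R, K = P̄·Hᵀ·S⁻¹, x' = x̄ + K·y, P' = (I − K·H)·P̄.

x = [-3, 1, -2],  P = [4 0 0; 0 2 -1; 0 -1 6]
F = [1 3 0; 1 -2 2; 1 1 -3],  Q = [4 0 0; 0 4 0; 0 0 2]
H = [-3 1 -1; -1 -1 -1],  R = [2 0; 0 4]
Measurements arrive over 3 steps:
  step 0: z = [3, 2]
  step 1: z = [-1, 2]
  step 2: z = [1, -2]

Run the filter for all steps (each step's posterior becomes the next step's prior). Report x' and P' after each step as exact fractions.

step 0: x' = [-9409/5517, -9157/5517, 1094/1839], P' = [63797/11034 32929/5517 -40837/3678; 32929/5517 41434/5517 -20393/1839; -40837/3678 -20393/1839 27821/1226]
step 1: x' = [-260753353/148263628, -460209573/148263628, 231410793/74131814], P' = [612897359/148263628 574108311/148263628 -605642973/74131814; 574108311/148263628 702942527/148263628 -550548581/74131814; -605642973/74131814 -550548581/74131814 646088603/37065907]
step 2: x' = [-4636641571753/2686941796193, -921316411649/2686941796193, 10274855483898/2686941796193], P' = [10103103832444/2686941796193 9513109761740/2686941796193 -19879006940248/2686941796193; 9513109761740/2686941796193 11948535267254/2686941796193 -18115129845470/2686941796193; -19879006940248/2686941796193 -18115129845470/2686941796193 42556755762926/2686941796193]

step 0: x̄ = F·x = [0, -9, 4]
step 0: P̄ = F·P·Fᵀ + Q = [26 -14 19; -14 48 -44; 19 -44 68]
step 0: y = z − H·x̄ = [16, -3]
step 0: S = H·P̄·Hᵀ + R = [638 146; 146 68]
step 0: K = P̄·Hᵀ·S⁻¹ = [-1511/11034 -893/5517; 1913/5517 -3296/5517; -869/3678 -230/1839]
step 0: x' = x̄ + K·y = [-9409/5517, -9157/5517, 1094/1839]
step 0: P' = (I − K·H)·P̄ = [63797/11034 32929/5517 -40837/3678; 32929/5517 41434/5517 -20393/1839; -40837/3678 -20393/1839 27821/1226]
step 1: x̄ = F·x = [-36880/5517, 15469/5517, -28412/5517]
step 1: P̄ = F·P·Fᵀ + Q = [1248893/11034 -1346723/11034 1022294/5517; -1346723/11034 1666349/11034 -1263242/5517; 1022294/5517 -1263242/5517 2011582/5517]
step 1: y = z − H·x̄ = [-17782/613, -38789/5517]
step 1: S = H·P̄·Hᵀ + R = [2352914/613 643800/613; 643800/613 1662652/5517]
step 1: K = P̄·Hᵀ·S⁻¹ = [-13324455/74131814 6070069/148263628; 20428689/74131814 -43988419/148263628; -6449217/37065907 -33996413/74131814]
step 1: x' = x̄ + K·y = [-260753353/148263628, -460209573/148263628, 231410793/74131814]
step 1: P' = (I − K·H)·P̄ = [612897359/148263628 574108311/148263628 -605642973/74131814; 574108311/148263628 702942527/148263628 -550548581/74131814; -605642973/74131814 -550548581/74131814 646088603/37065907]
step 2: x̄ = F·x = [-410345518/37065907, 1585308965/148263628, -527356921/37065907]
step 2: P̄ = F·P·Fᵀ + Q = [2744271120/37065907 -3014951089/37065907 4640472620/37065907; -3014951089/37065907 16022339895/148263628 -6117678457/37065907; 4640472620/37065907 -6117678457/37065907 9973518030/37065907]
step 2: y = z − H·x̄ = [-8470619237/148263628, -2462028047/148263628]
step 2: S = H·P̄·Hᵀ + R = [387678296263/148263628 106930938873/148263628; 106930938873/148263628 31549295599/148263628]
step 2: K = P̄·Hᵀ·S⁻¹ = [-458597397672/2686941796193 65698336516/2686941796193; 762167913752/2686941796193 -836628795881/2686941796193; -517432393826/2686941796193 -1140654744302/2686941796193]
step 2: x' = x̄ + K·y = [-4636641571753/2686941796193, -921316411649/2686941796193, 10274855483898/2686941796193]
step 2: P' = (I − K·H)·P̄ = [10103103832444/2686941796193 9513109761740/2686941796193 -19879006940248/2686941796193; 9513109761740/2686941796193 11948535267254/2686941796193 -18115129845470/2686941796193; -19879006940248/2686941796193 -18115129845470/2686941796193 42556755762926/2686941796193]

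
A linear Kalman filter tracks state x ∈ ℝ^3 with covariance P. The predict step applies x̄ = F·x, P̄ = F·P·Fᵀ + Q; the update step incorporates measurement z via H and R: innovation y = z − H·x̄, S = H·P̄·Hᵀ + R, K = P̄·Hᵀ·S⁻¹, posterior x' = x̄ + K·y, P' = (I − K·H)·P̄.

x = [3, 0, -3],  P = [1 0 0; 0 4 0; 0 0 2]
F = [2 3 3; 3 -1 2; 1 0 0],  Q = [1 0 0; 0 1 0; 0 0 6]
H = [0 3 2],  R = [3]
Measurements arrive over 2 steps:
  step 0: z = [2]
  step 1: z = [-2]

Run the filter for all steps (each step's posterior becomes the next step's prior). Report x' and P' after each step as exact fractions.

step 0: x' = [-1081/265, -141/265, 496/265], P' = [15151/265 6/265 24/265; 6/265 646/265 -861/265; 24/265 -861/265 1326/265]
step 1: x' = [2371681/1930129, 549794/1930129, -2766763/1930129], P' = [13539742/1930129 233847/1930129 166533/1930129; 233847/1930129 6158222/1930129 -8442633/1930129; 166533/1930129 -8442633/1930129 12918900/1930129]

step 0: x̄ = F·x = [-3, 3, 3]
step 0: P̄ = F·P·Fᵀ + Q = [59 6 2; 6 22 3; 2 3 7]
step 0: y = z − H·x̄ = [-13]
step 0: S = H·P̄·Hᵀ + R = [265]
step 0: K = P̄·Hᵀ·S⁻¹ = [22/265; 72/265; 23/265]
step 0: x' = x̄ + K·y = [-1081/265, -141/265, 496/265]
step 0: P' = (I − K·H)·P̄ = [15151/265 6/265 24/265; 6/265 646/265 -861/265; 24/265 -861/265 1326/265]
step 1: x̄ = F·x = [-1097/265, -422/53, -1081/265]
step 1: P̄ = F·P·Fᵀ + Q = [63479/265 18939/53 30392/265; 18939/53 29254/53 9099/53; 30392/265 9099/53 16741/265]
step 1: y = z − H·x̄ = [7962/265]
step 1: S = H·P̄·Hᵀ + R = [1930129/265]
step 1: K = P̄·Hᵀ·S⁻¹ = [344869/1930129; 529800/1930129; 169967/1930129]
step 1: x' = x̄ + K·y = [2371681/1930129, 549794/1930129, -2766763/1930129]
step 1: P' = (I − K·H)·P̄ = [13539742/1930129 233847/1930129 166533/1930129; 233847/1930129 6158222/1930129 -8442633/1930129; 166533/1930129 -8442633/1930129 12918900/1930129]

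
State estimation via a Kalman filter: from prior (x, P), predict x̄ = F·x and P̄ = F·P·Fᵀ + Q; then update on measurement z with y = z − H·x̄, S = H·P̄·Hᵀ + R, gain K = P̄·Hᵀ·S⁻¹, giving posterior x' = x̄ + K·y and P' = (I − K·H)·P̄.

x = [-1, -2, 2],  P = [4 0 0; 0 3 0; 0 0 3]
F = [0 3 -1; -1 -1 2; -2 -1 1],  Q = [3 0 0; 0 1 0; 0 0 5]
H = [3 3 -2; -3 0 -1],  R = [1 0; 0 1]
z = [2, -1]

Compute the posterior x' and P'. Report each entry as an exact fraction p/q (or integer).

x̄ = F·x = [-8, 7, 6]
P̄ = F·P·Fᵀ + Q = [33 -15 -12; -15 20 17; -12 17 27]
y = z − H·x̄ = [17, -19]
S = H·P̄·Hᵀ + R = [256 -195; -195 253]
K = P̄·Hᵀ·S⁻¹ = [2769/26743 -7062/26743; 653/26743 3463/26743; -8112/26743 -5301/26743]
x' = x̄ + K·y = [-32693/26743, 132505/26743, 123273/26743]
P' = (I − K·H)·P̄ = [52143/26743 -150798/26743 -149367/26743; -150798/26743 450303/26743 448931/26743; -149367/26743 448931/26743 453402/26743]

x' = [-32693/26743, 132505/26743, 123273/26743]
P' = [52143/26743 -150798/26743 -149367/26743; -150798/26743 450303/26743 448931/26743; -149367/26743 448931/26743 453402/26743]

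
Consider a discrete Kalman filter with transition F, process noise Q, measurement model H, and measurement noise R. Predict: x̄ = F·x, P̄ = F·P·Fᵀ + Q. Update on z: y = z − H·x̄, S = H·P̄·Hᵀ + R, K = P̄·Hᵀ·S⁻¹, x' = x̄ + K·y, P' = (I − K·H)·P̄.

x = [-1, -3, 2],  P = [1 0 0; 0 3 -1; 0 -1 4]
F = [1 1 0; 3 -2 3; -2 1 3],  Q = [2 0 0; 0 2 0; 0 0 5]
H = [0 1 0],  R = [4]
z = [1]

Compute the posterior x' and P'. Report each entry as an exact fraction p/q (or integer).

x' = [-84/25, 107/75, 53/25]
P' = [138/25 -8/25 4/25; -8/25 284/75 36/25; 4/25 36/25 807/25]

x̄ = F·x = [-4, 9, 5]
P̄ = F·P·Fᵀ + Q = [6 -6 -2; -6 71 27; -2 27 42]
y = z − H·x̄ = [-8]
S = H·P̄·Hᵀ + R = [75]
K = P̄·Hᵀ·S⁻¹ = [-2/25; 71/75; 9/25]
x' = x̄ + K·y = [-84/25, 107/75, 53/25]
P' = (I − K·H)·P̄ = [138/25 -8/25 4/25; -8/25 284/75 36/25; 4/25 36/25 807/25]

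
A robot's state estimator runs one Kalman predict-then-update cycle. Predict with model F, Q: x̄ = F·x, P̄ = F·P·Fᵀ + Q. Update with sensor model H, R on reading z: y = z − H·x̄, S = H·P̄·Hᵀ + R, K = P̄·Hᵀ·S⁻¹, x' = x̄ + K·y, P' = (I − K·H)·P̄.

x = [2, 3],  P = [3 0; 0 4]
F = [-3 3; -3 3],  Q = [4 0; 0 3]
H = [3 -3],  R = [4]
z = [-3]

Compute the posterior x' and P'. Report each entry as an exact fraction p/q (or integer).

x' = [165/67, 228/67]
P' = [4345/67 4329/67; 4329/67 4341/67]

x̄ = F·x = [3, 3]
P̄ = F·P·Fᵀ + Q = [67 63; 63 66]
y = z − H·x̄ = [-3]
S = H·P̄·Hᵀ + R = [67]
K = P̄·Hᵀ·S⁻¹ = [12/67; -9/67]
x' = x̄ + K·y = [165/67, 228/67]
P' = (I − K·H)·P̄ = [4345/67 4329/67; 4329/67 4341/67]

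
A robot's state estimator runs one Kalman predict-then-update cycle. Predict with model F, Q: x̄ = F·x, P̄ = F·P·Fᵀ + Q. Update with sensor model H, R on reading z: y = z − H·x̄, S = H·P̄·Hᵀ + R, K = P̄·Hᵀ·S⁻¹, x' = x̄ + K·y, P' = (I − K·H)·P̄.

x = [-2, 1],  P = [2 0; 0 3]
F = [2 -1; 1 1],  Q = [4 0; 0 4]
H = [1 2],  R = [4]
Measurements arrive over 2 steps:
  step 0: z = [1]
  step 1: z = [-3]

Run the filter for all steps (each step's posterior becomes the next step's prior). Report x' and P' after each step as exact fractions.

step 0: x' = [-159/59, 93/59], P' = [596/59 -264/59; -264/59 170/59]
step 1: x' = [-14751/4505, 252/4505], P' = [50012/4505 -19644/4505; -19644/4505 11528/4505]

step 0: x̄ = F·x = [-5, -1]
step 0: P̄ = F·P·Fᵀ + Q = [15 1; 1 9]
step 0: y = z − H·x̄ = [8]
step 0: S = H·P̄·Hᵀ + R = [59]
step 0: K = P̄·Hᵀ·S⁻¹ = [17/59; 19/59]
step 0: x' = x̄ + K·y = [-159/59, 93/59]
step 0: P' = (I − K·H)·P̄ = [596/59 -264/59; -264/59 170/59]
step 1: x̄ = F·x = [-411/59, -66/59]
step 1: P̄ = F·P·Fᵀ + Q = [3846/59 758/59; 758/59 474/59]
step 1: y = z − H·x̄ = [366/59]
step 1: S = H·P̄·Hᵀ + R = [9010/59]
step 1: K = P̄·Hᵀ·S⁻¹ = [2681/4505; 853/4505]
step 1: x' = x̄ + K·y = [-14751/4505, 252/4505]
step 1: P' = (I − K·H)·P̄ = [50012/4505 -19644/4505; -19644/4505 11528/4505]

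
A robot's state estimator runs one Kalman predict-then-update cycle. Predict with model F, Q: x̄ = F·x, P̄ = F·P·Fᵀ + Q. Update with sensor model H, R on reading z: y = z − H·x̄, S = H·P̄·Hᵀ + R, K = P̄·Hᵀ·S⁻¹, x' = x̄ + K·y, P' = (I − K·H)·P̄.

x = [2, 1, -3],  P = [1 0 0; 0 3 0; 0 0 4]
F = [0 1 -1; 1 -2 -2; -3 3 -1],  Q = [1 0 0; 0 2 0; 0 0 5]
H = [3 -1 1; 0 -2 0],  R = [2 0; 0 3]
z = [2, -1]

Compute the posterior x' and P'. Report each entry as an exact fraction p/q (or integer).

x̄ = F·x = [4, 6, 0]
P̄ = F·P·Fᵀ + Q = [8 2 13; 2 31 -13; 13 -13 45]
y = z − H·x̄ = [-4, 11]
S = H·P̄·Hᵀ + R = [242 76; 76 127]
K = P̄·Hᵀ·S⁻¹ = [4749/24958 -1814/12479; -57/12479 -6058/12479; 10343/24958 -540/12479]
x' = x̄ + K·y = [20464/12479, 8464/12479, -26626/12479]
P' = (I − K·H)·P̄ = [18937/24958 2721/12479 -41871/24958; 2721/12479 9087/12479 810/12479; -41871/24958 810/12479 147919/24958]

x' = [20464/12479, 8464/12479, -26626/12479]
P' = [18937/24958 2721/12479 -41871/24958; 2721/12479 9087/12479 810/12479; -41871/24958 810/12479 147919/24958]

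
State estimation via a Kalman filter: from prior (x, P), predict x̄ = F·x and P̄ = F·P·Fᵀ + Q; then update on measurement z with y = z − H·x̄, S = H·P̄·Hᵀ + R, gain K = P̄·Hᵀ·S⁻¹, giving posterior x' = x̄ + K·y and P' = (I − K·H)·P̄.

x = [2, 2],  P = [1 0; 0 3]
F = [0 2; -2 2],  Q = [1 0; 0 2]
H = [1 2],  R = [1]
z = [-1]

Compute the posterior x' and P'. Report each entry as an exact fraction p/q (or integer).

x' = [351/134, -120/67]
P' = [373/134 -84/67; -84/67 54/67]

x̄ = F·x = [4, 0]
P̄ = F·P·Fᵀ + Q = [13 12; 12 18]
y = z − H·x̄ = [-5]
S = H·P̄·Hᵀ + R = [134]
K = P̄·Hᵀ·S⁻¹ = [37/134; 24/67]
x' = x̄ + K·y = [351/134, -120/67]
P' = (I − K·H)·P̄ = [373/134 -84/67; -84/67 54/67]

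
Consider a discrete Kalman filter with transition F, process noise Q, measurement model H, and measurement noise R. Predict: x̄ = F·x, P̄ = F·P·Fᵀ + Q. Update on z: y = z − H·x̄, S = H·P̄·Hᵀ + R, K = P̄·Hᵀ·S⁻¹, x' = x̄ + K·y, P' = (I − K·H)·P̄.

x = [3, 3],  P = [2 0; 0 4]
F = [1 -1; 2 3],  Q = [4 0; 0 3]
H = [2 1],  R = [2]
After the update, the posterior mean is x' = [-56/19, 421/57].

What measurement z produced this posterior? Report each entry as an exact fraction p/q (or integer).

z = [1]

x̄ = F·x = [0, 15]
P̄ = F·P·Fᵀ + Q = [10 -8; -8 47]
S = H·P̄·Hᵀ + R = [57]
K = P̄·Hᵀ·S⁻¹ = [4/19; 31/57]
x' − x̄ = [-56/19, -434/57] = K·y
y = (KᵀK)⁻¹·Kᵀ·(x' − x̄) = [-14]
z = y + H·x̄ = [-14] + [15] = [1]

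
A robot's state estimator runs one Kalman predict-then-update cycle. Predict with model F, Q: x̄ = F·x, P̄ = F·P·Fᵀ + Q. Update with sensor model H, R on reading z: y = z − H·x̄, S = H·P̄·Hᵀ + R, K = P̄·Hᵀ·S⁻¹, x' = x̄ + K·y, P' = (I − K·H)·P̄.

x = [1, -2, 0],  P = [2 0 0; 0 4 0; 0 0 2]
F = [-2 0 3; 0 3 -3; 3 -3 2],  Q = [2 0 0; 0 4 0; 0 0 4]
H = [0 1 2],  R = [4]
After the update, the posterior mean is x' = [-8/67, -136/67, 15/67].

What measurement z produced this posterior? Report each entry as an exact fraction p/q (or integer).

x̄ = F·x = [-2, -6, 9]
P̄ = F·P·Fᵀ + Q = [28 -18 0; -18 58 -48; 0 -48 66]
S = H·P̄·Hᵀ + R = [134]
K = P̄·Hᵀ·S⁻¹ = [-9/67; -19/67; 42/67]
x' − x̄ = [126/67, 266/67, -588/67] = K·y
y = (KᵀK)⁻¹·Kᵀ·(x' − x̄) = [-14]
z = y + H·x̄ = [-14] + [12] = [-2]

z = [-2]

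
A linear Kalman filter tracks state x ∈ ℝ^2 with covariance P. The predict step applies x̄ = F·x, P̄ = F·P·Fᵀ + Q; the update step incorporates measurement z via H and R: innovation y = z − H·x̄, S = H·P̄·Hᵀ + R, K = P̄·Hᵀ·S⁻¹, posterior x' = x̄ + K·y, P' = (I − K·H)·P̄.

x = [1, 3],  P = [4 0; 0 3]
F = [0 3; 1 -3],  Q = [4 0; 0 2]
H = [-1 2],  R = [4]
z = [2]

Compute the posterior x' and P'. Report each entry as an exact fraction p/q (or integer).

x' = [36/55, 311/275]
P' = [52/11 96/55; 96/55 426/275]

x̄ = F·x = [9, -8]
P̄ = F·P·Fᵀ + Q = [31 -27; -27 33]
y = z − H·x̄ = [27]
S = H·P̄·Hᵀ + R = [275]
K = P̄·Hᵀ·S⁻¹ = [-17/55; 93/275]
x' = x̄ + K·y = [36/55, 311/275]
P' = (I − K·H)·P̄ = [52/11 96/55; 96/55 426/275]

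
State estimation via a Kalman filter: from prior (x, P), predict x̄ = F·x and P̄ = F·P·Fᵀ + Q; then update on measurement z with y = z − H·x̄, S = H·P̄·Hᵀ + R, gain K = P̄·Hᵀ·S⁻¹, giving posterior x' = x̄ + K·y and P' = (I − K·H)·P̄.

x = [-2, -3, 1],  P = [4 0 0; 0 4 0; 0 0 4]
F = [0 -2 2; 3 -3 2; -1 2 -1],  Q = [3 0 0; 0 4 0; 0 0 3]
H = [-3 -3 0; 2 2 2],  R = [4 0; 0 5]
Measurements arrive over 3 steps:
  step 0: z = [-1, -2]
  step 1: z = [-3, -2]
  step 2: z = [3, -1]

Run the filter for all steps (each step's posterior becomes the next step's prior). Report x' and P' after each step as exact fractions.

step 0: x̄ = F·x = [8, 5, -5]
step 0: P̄ = F·P·Fᵀ + Q = [35 40 -24; 40 92 -44; -24 -44 27]
step 0: y = z − H·x̄ = [38, -18]
step 0: S = H·P̄·Hᵀ + R = [1867 -834; -834 397]
step 0: K = P̄·Hᵀ·S⁻¹ = [-4257/45643 2784/45643; -10428/45643 -1672/45643; 12600/45643 17042/45643]
step 0: x' = x̄ + K·y = [153266/45643, -137953/45643, -56171/45643]
step 0: P' = (I − K·H)·P̄ = [355712/45643 -350036/45643 1284/45643; -350036/45643 363940/45643 -18084/45643; 1284/45643 -18084/45643 59405/45643]
step 1: x̄ = F·x = [163564/45643, 761315/45643, -373001/45643]
step 1: P̄ = F·P·Fᵀ + Q = [1974981/45643 4710020/45643 -2385714/45643; 4710020/45643 13430124/45643 -6652918/45643; -2385714/45643 -6652918/45643 3482854/45643]
step 1: y = z − H·x̄ = [2637708/45643, -1195042/45643]
step 1: S = H·P̄·Hᵀ + R = [223608877/45643 -94719078/45643; -94719078/45643 41151155/45643]
step 1: K = P̄·Hᵀ·S⁻¹ = [-237441351/5040418457 506673148/5040418457; -1387829928/5040418457 -380381044/5040418457; 1388473584/5040418457 1834894932/5040418457]
step 1: x' = x̄ + K·y = [-8925040832/5040418457, 13829664953/5040418457, -8993049403/5040418457]
step 1: P' = (I − K·H)·P̄ = [18319942184/5040418457 -18003353716/5040418457 950094402/5040418457; -18003353716/5040418457 19853793620/5040418457 -2801392514/5040418457; 950094402/5040418457 -2801392514/5040418457 6438535442/5040418457]
step 2: x̄ = F·x = [-45645428712/5040418457, -86250216161/5040418457, 45577420141/5040418457]
step 2: P̄ = F·P·Fᵀ + Q = [142701711731/5040418457 286611517336/5040418457 -147007496684/5040418457; 286611517336/5040418457 758557647712/5040418457 -373350062208/5040418457; -147007496684/5040418457 -373350062208/5040418457 204414081201/5040418457]
step 2: y = z − H·x̄ = [-380565679248/5040418457, 5779173483/173807533]
step 2: S = H·P̄·Hᵀ + R = [13290503220863/5040418457 -197405138322/173807533; -197405138322/173807533 88894052497/173807533]
step 2: K = P̄·Hᵀ·S⁻¹ = [-3490037300853/59090442972955 5191594355032/59090442972955; -77596648420776/295452214864775 -18324973093376/295452214864775; 80734962396696/295452214864775 106866850698446/295452214864775]
step 2: x' = x̄ + K·y = [-98985745337856/59090442972955, 193755948213313/295452214864775, 129246004821877/295452214864775]
step 2: P' = (I − K·H)·P̄ = [39921928106604/11818088594591 -194956257465216/59090442972955 8325602819776/59090442972955; -194956257465216/59090442972955 1078243485220448/295452214864775 -149274630627808/295452214864775; 8325602819776/59090442972955 -149274630627808/295452214864775 374813743275043/295452214864775]

step 0: x' = [153266/45643, -137953/45643, -56171/45643], P' = [355712/45643 -350036/45643 1284/45643; -350036/45643 363940/45643 -18084/45643; 1284/45643 -18084/45643 59405/45643]
step 1: x' = [-8925040832/5040418457, 13829664953/5040418457, -8993049403/5040418457], P' = [18319942184/5040418457 -18003353716/5040418457 950094402/5040418457; -18003353716/5040418457 19853793620/5040418457 -2801392514/5040418457; 950094402/5040418457 -2801392514/5040418457 6438535442/5040418457]
step 2: x' = [-98985745337856/59090442972955, 193755948213313/295452214864775, 129246004821877/295452214864775], P' = [39921928106604/11818088594591 -194956257465216/59090442972955 8325602819776/59090442972955; -194956257465216/59090442972955 1078243485220448/295452214864775 -149274630627808/295452214864775; 8325602819776/59090442972955 -149274630627808/295452214864775 374813743275043/295452214864775]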